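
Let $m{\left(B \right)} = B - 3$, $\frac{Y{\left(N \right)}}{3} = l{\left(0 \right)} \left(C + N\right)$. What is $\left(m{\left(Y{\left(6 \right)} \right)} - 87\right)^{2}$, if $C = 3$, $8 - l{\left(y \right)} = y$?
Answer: $15876$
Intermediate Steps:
$l{\left(y \right)} = 8 - y$
$Y{\left(N \right)} = 72 + 24 N$ ($Y{\left(N \right)} = 3 \left(8 - 0\right) \left(3 + N\right) = 3 \left(8 + 0\right) \left(3 + N\right) = 3 \cdot 8 \left(3 + N\right) = 3 \left(24 + 8 N\right) = 72 + 24 N$)
$m{\left(B \right)} = -3 + B$
$\left(m{\left(Y{\left(6 \right)} \right)} - 87\right)^{2} = \left(\left(-3 + \left(72 + 24 \cdot 6\right)\right) - 87\right)^{2} = \left(\left(-3 + \left(72 + 144\right)\right) - 87\right)^{2} = \left(\left(-3 + 216\right) - 87\right)^{2} = \left(213 - 87\right)^{2} = 126^{2} = 15876$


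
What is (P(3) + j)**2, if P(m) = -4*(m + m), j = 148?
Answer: 15376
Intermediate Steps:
P(m) = -8*m
(P(3) + j)**2 = (-8*3 + 148)**2 = (-24 + 148)**2 = 124**2 = 15376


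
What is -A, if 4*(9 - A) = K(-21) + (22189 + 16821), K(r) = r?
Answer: 38953/4 ≈ 9738.3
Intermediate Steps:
A = -38953/4 (A = 9 - (-21 + (22189 + 16821))/4 = 9 - (-21 + 39010)/4 = 9 - ¼*38989 = 9 - 38989/4 = -38953/4 ≈ -9738.3)
-A = -1*(-38953/4) = 38953/4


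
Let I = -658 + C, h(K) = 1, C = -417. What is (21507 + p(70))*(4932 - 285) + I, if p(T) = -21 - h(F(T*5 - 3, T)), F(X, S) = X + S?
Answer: 99839720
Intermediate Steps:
F(X, S) = S + X
I = -1075 (I = -658 - 417 = -1075)
p(T) = -22 (p(T) = -21 - 1*1 = -21 - 1 = -22)
(21507 + p(70))*(4932 - 285) + I = (21507 - 22)*(4932 - 285) - 1075 = 21485*4647 - 1075 = 99840795 - 1075 = 99839720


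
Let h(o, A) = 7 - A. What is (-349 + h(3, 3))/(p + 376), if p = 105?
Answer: -345/481 ≈ -0.71726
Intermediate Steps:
(-349 + h(3, 3))/(p + 376) = (-349 + (7 - 1*3))/(105 + 376) = (-349 + (7 - 3))/481 = (-349 + 4)*(1/481) = -345*1/481 = -345/481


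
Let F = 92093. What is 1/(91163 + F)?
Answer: 1/183256 ≈ 5.4568e-6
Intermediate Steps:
1/(91163 + F) = 1/(91163 + 92093) = 1/183256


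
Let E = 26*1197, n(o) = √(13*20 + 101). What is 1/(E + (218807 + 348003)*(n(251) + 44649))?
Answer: 1/25318300202 ≈ 3.9497e-11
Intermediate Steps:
n(o) = 19 (n(o) = √(260 + 101) = √361 = 19)
E = 31122
1/(E + (218807 + 348003)*(n(251) + 44649)) = 1/(31122 + (218807 + 348003)*(19 + 44649)) = 1/(31122 + 566810*44668) = 1/(31122 + 25318269080) = 1/25318300202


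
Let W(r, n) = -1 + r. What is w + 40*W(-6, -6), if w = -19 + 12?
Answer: -287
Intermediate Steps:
w = -7
w + 40*W(-6, -6) = -7 + 40*(-1 - 6) = -7 + 40*(-7) = -7 - 280 = -287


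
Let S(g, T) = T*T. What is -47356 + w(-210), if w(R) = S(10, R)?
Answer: -3256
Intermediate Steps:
S(g, T) = T²
w(R) = R²
-47356 + w(-210) = -47356 + (-210)² = -47356 + 44100 = -3256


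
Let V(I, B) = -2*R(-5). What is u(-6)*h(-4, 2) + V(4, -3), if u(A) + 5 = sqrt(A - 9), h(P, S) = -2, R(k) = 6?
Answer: -2 - 2*I*sqrt(15) ≈ -2.0 - 7.746*I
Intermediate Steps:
u(A) = -5 + sqrt(-9 + A) (u(A) = -5 + sqrt(A - 9) = -5 + sqrt(-9 + A))
V(I, B) = -12 (V(I, B) = -2*6 = -12)
u(-6)*h(-4, 2) + V(4, -3) = (-5 + sqrt(-9 - 6))*(-2) - 12 = (-5 + sqrt(-15))*(-2) - 12 = (-5 + I*sqrt(15))*(-2) - 12 = (10 - 2*I*sqrt(15)) - 12 = -2 - 2*I*sqrt(15)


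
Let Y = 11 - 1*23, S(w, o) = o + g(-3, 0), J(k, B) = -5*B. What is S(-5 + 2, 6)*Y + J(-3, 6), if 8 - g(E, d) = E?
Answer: -234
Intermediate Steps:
g(E, d) = 8 - E
S(w, o) = 11 + o (S(w, o) = o + (8 - 1*(-3)) = o + (8 + 3) = o + 11 = 11 + o)
Y = -12 (Y = 11 - 23 = -12)
S(-5 + 2, 6)*Y + J(-3, 6) = (11 + 6)*(-12) - 5*6 = 17*(-12) - 30 = -204 - 30 = -234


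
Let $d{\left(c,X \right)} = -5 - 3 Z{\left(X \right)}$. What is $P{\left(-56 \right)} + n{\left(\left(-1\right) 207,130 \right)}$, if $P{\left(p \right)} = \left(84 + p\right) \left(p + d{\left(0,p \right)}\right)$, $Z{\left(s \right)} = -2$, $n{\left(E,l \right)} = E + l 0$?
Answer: $-1747$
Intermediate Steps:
$n{\left(E,l \right)} = E$ ($n{\left(E,l \right)} = E + 0 = E$)
$d{\left(c,X \right)} = 1$ ($d{\left(c,X \right)} = -5 - -6 = -5 + 6 = 1$)
$P{\left(p \right)} = \left(1 + p\right) \left(84 + p\right)$ ($P{\left(p \right)} = \left(84 + p\right) \left(p + 1\right) = \left(84 + p\right) \left(1 + p\right) = \left(1 + p\right) \left(84 + p\right)$)
$P{\left(-56 \right)} + n{\left(\left(-1\right) 207,130 \right)} = \left(84 + \left(-56\right)^{2} + 85 \left(-56\right)\right) - 207 = \left(84 + 3136 - 4760\right) - 207 = -1540 - 207 = -1747$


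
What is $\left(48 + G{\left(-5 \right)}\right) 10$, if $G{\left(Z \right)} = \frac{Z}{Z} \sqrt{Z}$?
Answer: $480 + 10 i \sqrt{5} \approx 480.0 + 22.361 i$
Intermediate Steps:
$G{\left(Z \right)} = \sqrt{Z}$ ($G{\left(Z \right)} = 1 \sqrt{Z} = \sqrt{Z}$)
$\left(48 + G{\left(-5 \right)}\right) 10 = \left(48 + \sqrt{-5}\right) 10 = \left(48 + i \sqrt{5}\right) 10 = 480 + 10 i \sqrt{5}$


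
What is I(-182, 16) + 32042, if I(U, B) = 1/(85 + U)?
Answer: 3108073/97 ≈ 32042.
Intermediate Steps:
I(-182, 16) + 32042 = 1/(85 - 182) + 32042 = 1/(-97) + 32042 = -1/97 + 32042 = 3108073/97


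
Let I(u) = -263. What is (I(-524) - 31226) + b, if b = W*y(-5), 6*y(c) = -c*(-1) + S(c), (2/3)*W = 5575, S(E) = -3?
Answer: -42639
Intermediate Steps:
W = 16725/2 (W = (3/2)*5575 = 16725/2 ≈ 8362.5)
y(c) = -½ + c/6 (y(c) = (-c*(-1) - 3)/6 = (c - 3)/6 = (-3 + c)/6 = -½ + c/6)
b = -11150 (b = 16725*(-½ + (⅙)*(-5))/2 = 16725*(-½ - ⅚)/2 = (16725/2)*(-4/3) = -11150)
(I(-524) - 31226) + b = (-263 - 31226) - 11150 = -31489 - 11150 = -42639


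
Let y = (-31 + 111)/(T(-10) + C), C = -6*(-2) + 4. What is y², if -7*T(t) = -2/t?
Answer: 7840000/312481 ≈ 25.090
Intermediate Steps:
C = 16 (C = 12 + 4 = 16)
T(t) = 2/(7*t) (T(t) = -(-2)/(7*t) = 2/(7*t))
y = 2800/559 (y = (-31 + 111)/((2/7)/(-10) + 16) = 80/((2/7)*(-⅒) + 16) = 80/(-1/35 + 16) = 80/(559/35) = 80*(35/559) = 2800/559 ≈ 5.0089)
y² = (2800/559)² = 7840000/312481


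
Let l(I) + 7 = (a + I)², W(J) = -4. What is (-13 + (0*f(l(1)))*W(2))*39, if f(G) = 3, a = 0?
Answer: -507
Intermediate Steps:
l(I) = -7 + I² (l(I) = -7 + (0 + I)² = -7 + I²)
(-13 + (0*f(l(1)))*W(2))*39 = (-13 + (0*3)*(-4))*39 = (-13 + 0*(-4))*39 = (-13 + 0)*39 = -13*39 = -507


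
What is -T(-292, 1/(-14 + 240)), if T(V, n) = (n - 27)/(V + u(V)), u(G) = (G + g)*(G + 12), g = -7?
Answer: 6101/18854728 ≈ 0.00032358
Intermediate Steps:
u(G) = (-7 + G)*(12 + G) (u(G) = (G - 7)*(G + 12) = (-7 + G)*(12 + G))
T(V, n) = (-27 + n)/(-84 + V**2 + 6*V) (T(V, n) = (n - 27)/(V + (-84 + V**2 + 5*V)) = (-27 + n)/(-84 + V**2 + 6*V))
-T(-292, 1/(-14 + 240)) = -(-27 + 1/(-14 + 240))/(-84 + (-292)**2 + 6*(-292)) = -(-27 + 1/226)/(-84 + 85264 - 1752) = -(-27 + 1/226)/83428 = -(-6101)/(83428*226) = -1*(-6101/18854728) = 6101/18854728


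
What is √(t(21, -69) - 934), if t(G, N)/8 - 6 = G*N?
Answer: I*√12478 ≈ 111.7*I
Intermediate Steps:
t(G, N) = 48 + 8*G*N (t(G, N) = 48 + 8*(G*N) = 48 + 8*G*N)
√(t(21, -69) - 934) = √((48 + 8*21*(-69)) - 934) = √((48 - 11592) - 934) = √(-11544 - 934) = √(-12478) = I*√12478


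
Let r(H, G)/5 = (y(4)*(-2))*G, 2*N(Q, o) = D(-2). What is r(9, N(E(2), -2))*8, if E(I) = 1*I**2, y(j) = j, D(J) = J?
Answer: 320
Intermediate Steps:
E(I) = I**2
N(Q, o) = -1 (N(Q, o) = (1/2)*(-2) = -1)
r(H, G) = -40*G (r(H, G) = 5*((4*(-2))*G) = 5*(-8*G) = -40*G)
r(9, N(E(2), -2))*8 = -40*(-1)*8 = 40*8 = 320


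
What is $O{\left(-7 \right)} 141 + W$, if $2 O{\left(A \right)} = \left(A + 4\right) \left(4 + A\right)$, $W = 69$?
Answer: $\frac{1407}{2} \approx 703.5$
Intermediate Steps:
$O{\left(A \right)} = \frac{\left(4 + A\right)^{2}}{2}$ ($O{\left(A \right)} = \frac{\left(A + 4\right) \left(4 + A\right)}{2} = \frac{\left(4 + A\right) \left(4 + A\right)}{2} = \frac{\left(4 + A\right)^{2}}{2}$)
$O{\left(-7 \right)} 141 + W = \frac{\left(4 - 7\right)^{2}}{2} \cdot 141 + 69 = \frac{\left(-3\right)^{2}}{2} \cdot 141 + 69 = \frac{1}{2} \cdot 9 \cdot 141 + 69 = \frac{9}{2} \cdot 141 + 69 = \frac{1269}{2} + 69 = \frac{1407}{2}$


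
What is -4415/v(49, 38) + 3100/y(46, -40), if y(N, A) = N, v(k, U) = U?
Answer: -42645/874 ≈ -48.793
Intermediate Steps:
-4415/v(49, 38) + 3100/y(46, -40) = -4415/38 + 3100/46 = -4415*1/38 + 3100*(1/46) = -4415/38 + 1550/23 = -42645/874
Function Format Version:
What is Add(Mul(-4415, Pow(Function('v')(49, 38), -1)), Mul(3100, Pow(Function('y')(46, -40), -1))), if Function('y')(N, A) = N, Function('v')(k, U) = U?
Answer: Rational(-42645, 874) ≈ -48.793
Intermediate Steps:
Add(Mul(-4415, Pow(Function('v')(49, 38), -1)), Mul(3100, Pow(Function('y')(46, -40), -1))) = Add(Mul(-4415, Pow(38, -1)), Mul(3100, Pow(46, -1))) = Add(Mul(-4415, Rational(1, 38)), Mul(3100, Rational(1, 46))) = Add(Rational(-4415, 38), Rational(1550, 23)) = Rational(-42645, 874)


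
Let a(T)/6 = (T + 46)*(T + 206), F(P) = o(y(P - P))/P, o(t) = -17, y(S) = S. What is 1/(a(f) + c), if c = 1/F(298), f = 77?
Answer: 17/3550220 ≈ 4.7884e-6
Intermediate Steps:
F(P) = -17/P
a(T) = 6*(46 + T)*(206 + T) (a(T) = 6*((T + 46)*(T + 206)) = 6*((46 + T)*(206 + T)) = 6*(46 + T)*(206 + T))
c = -298/17 (c = 1/(-17/298) = -298/17 ≈ -17.529)
1/(a(f) + c) = 1/((56856 + 6*77² + 1512*77) - 298/17) = 1/((56856 + 6*5929 + 116424) - 298/17) = 1/((56856 + 35574 + 116424) - 298/17) = 1/(208854 - 298/17) = 1/(3550220/17) = 17/3550220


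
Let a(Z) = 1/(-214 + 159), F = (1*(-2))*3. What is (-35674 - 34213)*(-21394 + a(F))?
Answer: 82234006177/55 ≈ 1.4952e+9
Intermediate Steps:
F = -6 (F = -2*3 = -6)
a(Z) = -1/55 (a(Z) = 1/(-55) = -1/55)
(-35674 - 34213)*(-21394 + a(F)) = (-35674 - 34213)*(-21394 - 1/55) = -69887*(-1176671/55) = 82234006177/55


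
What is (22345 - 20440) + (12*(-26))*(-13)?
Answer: 5961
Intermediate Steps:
(22345 - 20440) + (12*(-26))*(-13) = 1905 - 312*(-13) = 1905 + 4056 = 5961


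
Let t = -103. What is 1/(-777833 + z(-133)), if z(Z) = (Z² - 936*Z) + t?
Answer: -1/635759 ≈ -1.5729e-6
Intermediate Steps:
z(Z) = -103 + Z² - 936*Z (z(Z) = (Z² - 936*Z) - 103 = -103 + Z² - 936*Z)
1/(-777833 + z(-133)) = 1/(-777833 + (-103 + (-133)² - 936*(-133))) = 1/(-777833 + (-103 + 17689 + 124488)) = 1/(-777833 + 142074) = 1/(-635759) = -1/635759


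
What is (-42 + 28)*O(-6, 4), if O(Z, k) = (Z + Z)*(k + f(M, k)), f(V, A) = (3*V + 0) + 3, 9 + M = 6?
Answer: -336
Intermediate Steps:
M = -3 (M = -9 + 6 = -3)
f(V, A) = 3 + 3*V (f(V, A) = 3*V + 3 = 3 + 3*V)
O(Z, k) = 2*Z*(-6 + k) (O(Z, k) = (Z + Z)*(k + (3 + 3*(-3))) = (2*Z)*(k + (3 - 9)) = (2*Z)*(k - 6) = (2*Z)*(-6 + k) = 2*Z*(-6 + k))
(-42 + 28)*O(-6, 4) = (-42 + 28)*(2*(-6)*(-6 + 4)) = -28*(-6)*(-2) = -14*24 = -336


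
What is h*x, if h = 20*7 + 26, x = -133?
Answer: -22078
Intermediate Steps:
h = 166 (h = 140 + 26 = 166)
h*x = 166*(-133) = -22078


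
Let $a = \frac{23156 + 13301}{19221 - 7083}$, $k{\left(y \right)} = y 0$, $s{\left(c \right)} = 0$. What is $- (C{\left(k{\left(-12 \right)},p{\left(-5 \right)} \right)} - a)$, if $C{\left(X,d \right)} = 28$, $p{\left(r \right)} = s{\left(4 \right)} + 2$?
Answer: $- \frac{303407}{12138} \approx -24.996$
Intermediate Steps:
$p{\left(r \right)} = 2$ ($p{\left(r \right)} = 0 + 2 = 2$)
$k{\left(y \right)} = 0$
$a = \frac{36457}{12138} \approx 3.0035$
$- (C{\left(k{\left(-12 \right)},p{\left(-5 \right)} \right)} - a) = - (28 - \frac{36457}{12138}) = \left(-1\right) \frac{303407}{12138} = - \frac{303407}{12138}$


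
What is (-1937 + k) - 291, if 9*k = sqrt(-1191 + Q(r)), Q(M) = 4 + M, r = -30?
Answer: -2228 + I*sqrt(1217)/9 ≈ -2228.0 + 3.8762*I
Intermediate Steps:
k = I*sqrt(1217)/9 (k = sqrt(-1191 + (4 - 30))/9 = sqrt(-1191 - 26)/9 = sqrt(-1217)/9 = (I*sqrt(1217))/9 = I*sqrt(1217)/9 ≈ 3.8762*I)
(-1937 + k) - 291 = (-1937 + I*sqrt(1217)/9) - 291 = -2228 + I*sqrt(1217)/9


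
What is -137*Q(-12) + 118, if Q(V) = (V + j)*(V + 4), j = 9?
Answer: -3170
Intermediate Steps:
Q(V) = (4 + V)*(9 + V) (Q(V) = (V + 9)*(V + 4) = (9 + V)*(4 + V) = (4 + V)*(9 + V))
-137*Q(-12) + 118 = -137*(36 + (-12)**2 + 13*(-12)) + 118 = -137*(36 + 144 - 156) + 118 = -137*24 + 118 = -3288 + 118 = -3170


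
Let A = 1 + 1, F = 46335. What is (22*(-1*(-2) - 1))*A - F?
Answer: -46291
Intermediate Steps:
A = 2
(22*(-1*(-2) - 1))*A - F = (22*(-1*(-2) - 1))*2 - 1*46335 = (22*(2 - 1))*2 - 46335 = (22*1)*2 - 46335 = 22*2 - 46335 = 44 - 46335 = -46291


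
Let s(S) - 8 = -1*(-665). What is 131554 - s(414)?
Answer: 130881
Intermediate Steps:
s(S) = 673 (s(S) = 8 - 1*(-665) = 8 + 665 = 673)
131554 - s(414) = 131554 - 1*673 = 131554 - 673 = 130881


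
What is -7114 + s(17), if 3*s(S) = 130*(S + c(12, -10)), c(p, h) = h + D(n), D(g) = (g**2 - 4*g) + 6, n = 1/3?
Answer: -178298/27 ≈ -6603.6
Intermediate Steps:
n = 1/3 ≈ 0.33333
D(g) = 6 + g**2 - 4*g
c(p, h) = 43/9 + h (c(p, h) = h + (6 + (1/3)**2 - 4*1/3) = h + (6 + 1/9 - 4/3) = h + 43/9 = 43/9 + h)
s(S) = -6110/27 + 130*S/3 (s(S) = (130*(S + (43/9 - 10)))/3 = (130*(S - 47/9))/3 = (130*(-47/9 + S))/3 = (-6110/9 + 130*S)/3 = -6110/27 + 130*S/3)
-7114 + s(17) = -7114 + (-6110/27 + (130/3)*17) = -7114 + (-6110/27 + 2210/3) = -7114 + 13780/27 = -178298/27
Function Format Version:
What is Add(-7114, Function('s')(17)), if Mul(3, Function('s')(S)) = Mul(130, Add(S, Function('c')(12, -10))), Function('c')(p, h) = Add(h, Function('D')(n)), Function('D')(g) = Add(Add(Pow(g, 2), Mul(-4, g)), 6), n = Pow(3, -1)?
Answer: Rational(-178298, 27) ≈ -6603.6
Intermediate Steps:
n = Rational(1, 3) ≈ 0.33333
Function('D')(g) = Add(6, Pow(g, 2), Mul(-4, g))
Function('c')(p, h) = Add(Rational(43, 9), h) (Function('c')(p, h) = Add(h, Add(6, Pow(Rational(1, 3), 2), Mul(-4, Rational(1, 3)))) = Add(h, Add(6, Rational(1, 9), Rational(-4, 3))) = Add(h, Rational(43, 9)) = Add(Rational(43, 9), h))
Function('s')(S) = Add(Rational(-6110, 27), Mul(Rational(130, 3), S)) (Function('s')(S) = Mul(Rational(1, 3), Mul(130, Add(S, Add(Rational(43, 9), -10)))) = Mul(Rational(1, 3), Mul(130, Add(S, Rational(-47, 9)))) = Mul(Rational(1, 3), Mul(130, Add(Rational(-47, 9), S))) = Mul(Rational(1, 3), Add(Rational(-6110, 9), Mul(130, S))) = Add(Rational(-6110, 27), Mul(Rational(130, 3), S)))
Add(-7114, Function('s')(17)) = Add(-7114, Add(Rational(-6110, 27), Mul(Rational(130, 3), 17))) = Add(-7114, Add(Rational(-6110, 27), Rational(2210, 3))) = Add(-7114, Rational(13780, 27)) = Rational(-178298, 27)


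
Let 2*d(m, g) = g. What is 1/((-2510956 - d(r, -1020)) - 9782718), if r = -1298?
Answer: -1/12293164 ≈ -8.1346e-8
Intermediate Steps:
d(m, g) = g/2
1/((-2510956 - d(r, -1020)) - 9782718) = 1/((-2510956 - (-1020)/2) - 9782718) = 1/((-2510956 - 1*(-510)) - 9782718) = 1/((-2510956 + 510) - 9782718) = 1/(-2510446 - 9782718) = 1/(-12293164) = -1/12293164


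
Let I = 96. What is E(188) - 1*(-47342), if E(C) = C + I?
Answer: 47626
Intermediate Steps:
E(C) = 96 + C (E(C) = C + 96 = 96 + C)
E(188) - 1*(-47342) = (96 + 188) - 1*(-47342) = 284 + 47342 = 47626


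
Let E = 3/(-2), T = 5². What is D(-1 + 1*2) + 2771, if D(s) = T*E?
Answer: 5467/2 ≈ 2733.5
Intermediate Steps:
T = 25
E = -3/2 (E = 3*(-½) = -3/2 ≈ -1.5000)
D(s) = -75/2 (D(s) = 25*(-3/2) = -75/2)
D(-1 + 1*2) + 2771 = -75/2 + 2771 = 5467/2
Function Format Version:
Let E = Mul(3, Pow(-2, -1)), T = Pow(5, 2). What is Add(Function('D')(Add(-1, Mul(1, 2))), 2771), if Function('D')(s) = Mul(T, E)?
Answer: Rational(5467, 2) ≈ 2733.5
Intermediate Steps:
T = 25
E = Rational(-3, 2) (E = Mul(3, Rational(-1, 2)) = Rational(-3, 2) ≈ -1.5000)
Function('D')(s) = Rational(-75, 2) (Function('D')(s) = Mul(25, Rational(-3, 2)) = Rational(-75, 2))
Add(Function('D')(Add(-1, Mul(1, 2))), 2771) = Add(Rational(-75, 2), 2771) = Rational(5467, 2)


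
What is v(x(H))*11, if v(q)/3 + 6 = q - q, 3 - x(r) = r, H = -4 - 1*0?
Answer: -198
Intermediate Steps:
H = -4 (H = -4 + 0 = -4)
x(r) = 3 - r
v(q) = -18 (v(q) = -18 + 3*(q - q) = -18 + 3*0 = -18 + 0 = -18)
v(x(H))*11 = -18*11 = -198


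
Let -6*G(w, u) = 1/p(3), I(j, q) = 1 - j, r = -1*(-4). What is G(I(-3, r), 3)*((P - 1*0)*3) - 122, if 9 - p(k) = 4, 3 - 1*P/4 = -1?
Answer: -618/5 ≈ -123.60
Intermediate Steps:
P = 16 (P = 12 - 4*(-1) = 12 + 4 = 16)
p(k) = 5 (p(k) = 9 - 1*4 = 9 - 4 = 5)
r = 4
G(w, u) = -1/30 (G(w, u) = -1/6/5 = -1/6*1/5 = -1/30)
G(I(-3, r), 3)*((P - 1*0)*3) - 122 = -(16 - 1*0)*3/30 - 122 = -(16 + 0)*3/30 - 122 = -8*3/15 - 122 = -1/30*48 - 122 = -8/5 - 122 = -618/5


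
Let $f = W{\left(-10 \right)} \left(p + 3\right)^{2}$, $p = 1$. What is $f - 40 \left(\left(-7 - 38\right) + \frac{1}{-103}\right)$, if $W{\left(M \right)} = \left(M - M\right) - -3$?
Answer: $\frac{190384}{103} \approx 1848.4$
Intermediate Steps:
$W{\left(M \right)} = 3$ ($W{\left(M \right)} = 0 + 3 = 3$)
$f = 48$ ($f = 3 \left(1 + 3\right)^{2} = 3 \cdot 4^{2} = 3 \cdot 16 = 48$)
$f - 40 \left(\left(-7 - 38\right) + \frac{1}{-103}\right) = 48 - 40 \left(\left(-7 - 38\right) + \frac{1}{-103}\right) = 48 - 40 \left(\left(-7 - 38\right) - \frac{1}{103}\right) = 48 - 40 \left(-45 - \frac{1}{103}\right) = 48 - - \frac{185440}{103} = 48 + \frac{185440}{103} = \frac{190384}{103}$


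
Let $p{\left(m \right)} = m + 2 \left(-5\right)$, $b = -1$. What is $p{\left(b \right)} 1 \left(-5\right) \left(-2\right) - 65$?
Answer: $-175$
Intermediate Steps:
$p{\left(m \right)} = -10 + m$ ($p{\left(m \right)} = m - 10 = -10 + m$)
$p{\left(b \right)} 1 \left(-5\right) \left(-2\right) - 65 = \left(-10 - 1\right) 1 \left(-5\right) \left(-2\right) - 65 = - 11 \left(\left(-5\right) \left(-2\right)\right) - 65 = \left(-11\right) 10 - 65 = -110 - 65 = -175$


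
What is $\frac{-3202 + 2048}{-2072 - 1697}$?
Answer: $\frac{1154}{3769} \approx 0.30618$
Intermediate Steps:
$\frac{-3202 + 2048}{-2072 - 1697} = - \frac{1154}{-3769} = \left(-1154\right) \left(- \frac{1}{3769}\right) = \frac{1154}{3769}$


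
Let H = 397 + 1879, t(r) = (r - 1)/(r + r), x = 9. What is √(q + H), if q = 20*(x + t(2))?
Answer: √2461 ≈ 49.608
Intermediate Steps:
t(r) = (-1 + r)/(2*r) (t(r) = (-1 + r)/((2*r)) = (-1 + r)*(1/(2*r)) = (-1 + r)/(2*r))
q = 185 (q = 20*(9 + (½)*(-1 + 2)/2) = 20*(9 + (½)*(½)*1) = 20*(9 + ¼) = 20*(37/4) = 185)
H = 2276
√(q + H) = √(185 + 2276) = √2461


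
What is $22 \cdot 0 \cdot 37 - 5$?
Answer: $-5$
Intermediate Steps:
$22 \cdot 0 \cdot 37 - 5 = 0 \cdot 37 - 5 = 0 - 5 = -5$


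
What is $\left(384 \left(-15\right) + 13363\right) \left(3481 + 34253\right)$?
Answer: $286891602$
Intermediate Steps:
$\left(384 \left(-15\right) + 13363\right) \left(3481 + 34253\right) = \left(-5760 + 13363\right) 37734 = 7603 \cdot 37734 = 286891602$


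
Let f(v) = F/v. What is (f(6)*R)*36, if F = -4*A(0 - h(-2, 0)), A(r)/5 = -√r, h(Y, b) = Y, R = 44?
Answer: 5280*√2 ≈ 7467.0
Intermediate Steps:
A(r) = -5*√r (A(r) = 5*(-√r) = -5*√r)
F = 20*√2 (F = -(-20)*√(0 - 1*(-2)) = -(-20)*√(0 + 2) = -(-20)*√2 = 20*√2 ≈ 28.284)
f(v) = 20*√2/v (f(v) = (20*√2)/v = 20*√2/v)
(f(6)*R)*36 = ((20*√2/6)*44)*36 = ((20*√2*(⅙))*44)*36 = ((10*√2/3)*44)*36 = (440*√2/3)*36 = 5280*√2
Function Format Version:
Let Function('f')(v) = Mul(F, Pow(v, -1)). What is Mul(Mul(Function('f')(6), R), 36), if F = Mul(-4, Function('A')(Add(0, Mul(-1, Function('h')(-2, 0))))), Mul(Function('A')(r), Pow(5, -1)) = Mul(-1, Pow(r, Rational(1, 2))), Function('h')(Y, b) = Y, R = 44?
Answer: Mul(5280, Pow(2, Rational(1, 2))) ≈ 7467.0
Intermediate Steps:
Function('A')(r) = Mul(-5, Pow(r, Rational(1, 2))) (Function('A')(r) = Mul(5, Mul(-1, Pow(r, Rational(1, 2)))) = Mul(-5, Pow(r, Rational(1, 2))))
F = Mul(20, Pow(2, Rational(1, 2))) (F = Mul(-4, Mul(-5, Pow(Add(0, Mul(-1, -2)), Rational(1, 2)))) = Mul(-4, Mul(-5, Pow(Add(0, 2), Rational(1, 2)))) = Mul(-4, Mul(-5, Pow(2, Rational(1, 2)))) = Mul(20, Pow(2, Rational(1, 2))) ≈ 28.284)
Function('f')(v) = Mul(20, Pow(2, Rational(1, 2)), Pow(v, -1)) (Function('f')(v) = Mul(Mul(20, Pow(2, Rational(1, 2))), Pow(v, -1)) = Mul(20, Pow(2, Rational(1, 2)), Pow(v, -1)))
Mul(Mul(Function('f')(6), R), 36) = Mul(Mul(Mul(20, Pow(2, Rational(1, 2)), Pow(6, -1)), 44), 36) = Mul(Mul(Mul(20, Pow(2, Rational(1, 2)), Rational(1, 6)), 44), 36) = Mul(Mul(Mul(Rational(10, 3), Pow(2, Rational(1, 2))), 44), 36) = Mul(Mul(Rational(440, 3), Pow(2, Rational(1, 2))), 36) = Mul(5280, Pow(2, Rational(1, 2)))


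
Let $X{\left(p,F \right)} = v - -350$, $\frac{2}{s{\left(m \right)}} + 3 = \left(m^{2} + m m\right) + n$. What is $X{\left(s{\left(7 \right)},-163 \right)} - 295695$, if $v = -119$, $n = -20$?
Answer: $-295464$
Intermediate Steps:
$s{\left(m \right)} = \frac{2}{-23 + 2 m^{2}}$ ($s{\left(m \right)} = \frac{2}{-3 - \left(20 - m^{2} - m m\right)} = \frac{2}{-3 + \left(\left(m^{2} + m^{2}\right) - 20\right)} = \frac{2}{-3 + \left(2 m^{2} - 20\right)} = \frac{2}{-3 + \left(-20 + 2 m^{2}\right)} = \frac{2}{-23 + 2 m^{2}}$)
$X{\left(p,F \right)} = 231$ ($X{\left(p,F \right)} = -119 - -350 = -119 + 350 = 231$)
$X{\left(s{\left(7 \right)},-163 \right)} - 295695 = 231 - 295695 = -295464$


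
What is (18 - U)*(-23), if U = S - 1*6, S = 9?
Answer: -345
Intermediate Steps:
U = 3 (U = 9 - 1*6 = 9 - 6 = 3)
(18 - U)*(-23) = (18 - 1*3)*(-23) = (18 - 3)*(-23) = 15*(-23) = -345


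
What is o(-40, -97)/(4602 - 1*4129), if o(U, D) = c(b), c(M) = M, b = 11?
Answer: 1/43 ≈ 0.023256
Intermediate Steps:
o(U, D) = 11
o(-40, -97)/(4602 - 1*4129) = 11/(4602 - 1*4129) = 11/(4602 - 4129) = 11/473 = 11*(1/473) = 1/43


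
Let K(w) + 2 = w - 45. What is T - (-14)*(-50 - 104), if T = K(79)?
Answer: -2124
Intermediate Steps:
K(w) = -47 + w (K(w) = -2 + (w - 45) = -2 + (-45 + w) = -47 + w)
T = 32 (T = -47 + 79 = 32)
T - (-14)*(-50 - 104) = 32 - (-14)*(-50 - 104) = 32 - (-14)*(-154) = 32 - 1*2156 = 32 - 2156 = -2124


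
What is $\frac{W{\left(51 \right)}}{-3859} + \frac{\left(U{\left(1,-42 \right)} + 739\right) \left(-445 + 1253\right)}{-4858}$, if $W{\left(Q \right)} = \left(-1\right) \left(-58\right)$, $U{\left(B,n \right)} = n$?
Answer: $- \frac{1086788974}{9373511} \approx -115.94$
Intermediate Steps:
$W{\left(Q \right)} = 58$
$\frac{W{\left(51 \right)}}{-3859} + \frac{\left(U{\left(1,-42 \right)} + 739\right) \left(-445 + 1253\right)}{-4858} = \frac{58}{-3859} + \frac{\left(-42 + 739\right) \left(-445 + 1253\right)}{-4858} = 58 \left(- \frac{1}{3859}\right) + 697 \cdot 808 \left(- \frac{1}{4858}\right) = - \frac{58}{3859} + 563176 \left(- \frac{1}{4858}\right) = - \frac{58}{3859} - \frac{281588}{2429} = - \frac{1086788974}{9373511}$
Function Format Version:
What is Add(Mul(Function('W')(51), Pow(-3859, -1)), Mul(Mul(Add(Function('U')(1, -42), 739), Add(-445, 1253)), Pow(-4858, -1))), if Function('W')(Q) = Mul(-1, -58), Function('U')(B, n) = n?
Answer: Rational(-1086788974, 9373511) ≈ -115.94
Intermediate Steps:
Function('W')(Q) = 58
Add(Mul(Function('W')(51), Pow(-3859, -1)), Mul(Mul(Add(Function('U')(1, -42), 739), Add(-445, 1253)), Pow(-4858, -1))) = Add(Mul(58, Pow(-3859, -1)), Mul(Mul(Add(-42, 739), Add(-445, 1253)), Pow(-4858, -1))) = Add(Mul(58, Rational(-1, 3859)), Mul(Mul(697, 808), Rational(-1, 4858))) = Add(Rational(-58, 3859), Mul(563176, Rational(-1, 4858))) = Add(Rational(-58, 3859), Rational(-281588, 2429)) = Rational(-1086788974, 9373511)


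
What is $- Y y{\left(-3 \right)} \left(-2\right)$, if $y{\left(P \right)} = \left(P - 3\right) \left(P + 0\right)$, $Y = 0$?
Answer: $0$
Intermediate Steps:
$y{\left(P \right)} = P \left(-3 + P\right)$ ($y{\left(P \right)} = \left(-3 + P\right) P = P \left(-3 + P\right)$)
$- Y y{\left(-3 \right)} \left(-2\right) = \left(-1\right) 0 - 3 \left(-3 - 3\right) \left(-2\right) = 0 \left(-3\right) \left(-6\right) \left(-2\right) = 0 \cdot 18 \left(-2\right) = 0 \left(-36\right) = 0$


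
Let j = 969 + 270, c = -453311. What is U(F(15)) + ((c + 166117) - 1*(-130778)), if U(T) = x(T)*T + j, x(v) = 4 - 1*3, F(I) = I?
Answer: -155162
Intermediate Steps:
x(v) = 1 (x(v) = 4 - 3 = 1)
j = 1239
U(T) = 1239 + T (U(T) = 1*T + 1239 = T + 1239 = 1239 + T)
U(F(15)) + ((c + 166117) - 1*(-130778)) = (1239 + 15) + ((-453311 + 166117) - 1*(-130778)) = 1254 + (-287194 + 130778) = 1254 - 156416 = -155162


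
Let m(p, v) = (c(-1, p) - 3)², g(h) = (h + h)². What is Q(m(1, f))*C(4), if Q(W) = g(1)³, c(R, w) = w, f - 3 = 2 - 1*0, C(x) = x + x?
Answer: 512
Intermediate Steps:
C(x) = 2*x
f = 5 (f = 3 + (2 - 1*0) = 3 + (2 + 0) = 3 + 2 = 5)
g(h) = 4*h² (g(h) = (2*h)² = 4*h²)
m(p, v) = (-3 + p)² (m(p, v) = (p - 3)² = (-3 + p)²)
Q(W) = 64 (Q(W) = (4*1²)³ = (4*1)³ = 4³ = 64)
Q(m(1, f))*C(4) = 64*(2*4) = 64*8 = 512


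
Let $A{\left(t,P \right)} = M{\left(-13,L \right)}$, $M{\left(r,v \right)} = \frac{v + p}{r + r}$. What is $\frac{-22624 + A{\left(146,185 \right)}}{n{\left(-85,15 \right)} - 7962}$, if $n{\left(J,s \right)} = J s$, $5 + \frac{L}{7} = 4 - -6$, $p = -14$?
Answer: $\frac{588245}{240162} \approx 2.4494$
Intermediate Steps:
$L = 35$ ($L = -35 + 7 \left(4 - -6\right) = -35 + 7 \left(4 + 6\right) = -35 + 7 \cdot 10 = -35 + 70 = 35$)
$M{\left(r,v \right)} = \frac{-14 + v}{2 r}$ ($M{\left(r,v \right)} = \frac{v - 14}{r + r} = \frac{-14 + v}{2 r}$)
$A{\left(t,P \right)} = - \frac{21}{26}$ ($A{\left(t,P \right)} = \frac{-14 + 35}{2 \left(-13\right)} = \frac{1}{2} \left(- \frac{1}{13}\right) 21 = - \frac{21}{26}$)
$\frac{-22624 + A{\left(146,185 \right)}}{n{\left(-85,15 \right)} - 7962} = \frac{-22624 - \frac{21}{26}}{\left(-85\right) 15 - 7962} = - \frac{588245}{26 \left(-1275 - 7962\right)} = - \frac{588245}{26 \left(-9237\right)} = \left(- \frac{588245}{26}\right) \left(- \frac{1}{9237}\right) = \frac{588245}{240162}$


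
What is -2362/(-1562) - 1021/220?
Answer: -48871/15620 ≈ -3.1287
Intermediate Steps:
-2362/(-1562) - 1021/220 = -2362*(-1/1562) - 1021*1/220 = 1181/781 - 1021/220 = -48871/15620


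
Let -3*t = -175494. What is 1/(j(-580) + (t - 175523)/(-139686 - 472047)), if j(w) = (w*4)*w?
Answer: 611733/823148041825 ≈ 7.4316e-7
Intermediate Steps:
t = 58498 (t = -⅓*(-175494) = 58498)
j(w) = 4*w² (j(w) = (4*w)*w = 4*w²)
1/(j(-580) + (t - 175523)/(-139686 - 472047)) = 1/(4*(-580)² + (58498 - 175523)/(-139686 - 472047)) = 1/(4*336400 - 117025/(-611733)) = 1/(1345600 - 117025*(-1/611733)) = 1/(1345600 + 117025/611733) = 1/(823148041825/611733) = 611733/823148041825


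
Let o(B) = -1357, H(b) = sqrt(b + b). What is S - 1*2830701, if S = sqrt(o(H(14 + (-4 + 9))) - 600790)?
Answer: -2830701 + 13*I*sqrt(3563) ≈ -2.8307e+6 + 775.98*I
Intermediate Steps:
H(b) = sqrt(2)*sqrt(b) (H(b) = sqrt(2*b) = sqrt(2)*sqrt(b))
S = 13*I*sqrt(3563) (S = sqrt(-1357 - 600790) = sqrt(-602147) = 13*I*sqrt(3563) ≈ 775.98*I)
S - 1*2830701 = 13*I*sqrt(3563) - 1*2830701 = 13*I*sqrt(3563) - 2830701 = -2830701 + 13*I*sqrt(3563)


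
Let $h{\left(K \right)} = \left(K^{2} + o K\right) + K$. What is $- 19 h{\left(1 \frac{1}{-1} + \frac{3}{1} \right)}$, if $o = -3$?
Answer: $0$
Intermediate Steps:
$h{\left(K \right)} = K^{2} - 2 K$ ($h{\left(K \right)} = \left(K^{2} - 3 K\right) + K = K^{2} - 2 K$)
$- 19 h{\left(1 \frac{1}{-1} + \frac{3}{1} \right)} = - 19 \left(1 \frac{1}{-1} + \frac{3}{1}\right) \left(-2 + \left(1 \frac{1}{-1} + \frac{3}{1}\right)\right) = - 19 \left(1 \left(-1\right) + 3 \cdot 1\right) \left(-2 + \left(1 \left(-1\right) + 3 \cdot 1\right)\right) = - 19 \left(-1 + 3\right) \left(-2 + \left(-1 + 3\right)\right) = - 19 \cdot 2 \left(-2 + 2\right) = - 19 \cdot 2 \cdot 0 = \left(-19\right) 0 = 0$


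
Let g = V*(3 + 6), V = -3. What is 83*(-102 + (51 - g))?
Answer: -1992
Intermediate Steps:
g = -27 (g = -3*(3 + 6) = -3*9 = -27)
83*(-102 + (51 - g)) = 83*(-102 + (51 - 1*(-27))) = 83*(-102 + (51 + 27)) = 83*(-102 + 78) = 83*(-24) = -1992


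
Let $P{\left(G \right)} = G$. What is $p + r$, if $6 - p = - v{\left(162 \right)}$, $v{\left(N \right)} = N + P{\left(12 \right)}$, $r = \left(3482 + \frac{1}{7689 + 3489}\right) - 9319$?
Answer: $- \frac{63233945}{11178} \approx -5657.0$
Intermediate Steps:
$r = - \frac{65245985}{11178}$ ($r = \left(3482 + \frac{1}{11178}\right) - 9319 = \frac{38921797}{11178} - 9319 = - \frac{65245985}{11178} \approx -5837.0$)
$v{\left(N \right)} = 12 + N$ ($v{\left(N \right)} = N + 12 = 12 + N$)
$p = 180$ ($p = 6 - - (12 + 162) = 6 - \left(-1\right) 174 = 6 - -174 = 6 + 174 = 180$)
$p + r = 180 - \frac{65245985}{11178} = - \frac{63233945}{11178}$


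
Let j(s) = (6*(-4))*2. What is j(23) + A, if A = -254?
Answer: -302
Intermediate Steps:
j(s) = -48 (j(s) = -24*2 = -48)
j(23) + A = -48 - 254 = -302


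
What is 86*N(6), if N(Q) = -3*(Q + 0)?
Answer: -1548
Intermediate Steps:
N(Q) = -3*Q
86*N(6) = 86*(-3*6) = 86*(-18) = -1548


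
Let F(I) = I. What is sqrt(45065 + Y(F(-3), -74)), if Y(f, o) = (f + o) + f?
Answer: sqrt(44985) ≈ 212.10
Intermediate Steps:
Y(f, o) = o + 2*f
sqrt(45065 + Y(F(-3), -74)) = sqrt(45065 + (-74 + 2*(-3))) = sqrt(45065 + (-74 - 6)) = sqrt(45065 - 80) = sqrt(44985)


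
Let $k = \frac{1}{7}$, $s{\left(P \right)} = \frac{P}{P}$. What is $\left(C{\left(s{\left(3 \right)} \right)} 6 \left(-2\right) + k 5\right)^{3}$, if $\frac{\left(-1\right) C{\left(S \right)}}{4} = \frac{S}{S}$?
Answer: $\frac{39651821}{343} \approx 1.156 \cdot 10^{5}$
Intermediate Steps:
$s{\left(P \right)} = 1$
$k = \frac{1}{7} \approx 0.14286$
$C{\left(S \right)} = -4$ ($C{\left(S \right)} = - 4 \frac{S}{S} = \left(-4\right) 1 = -4$)
$\left(C{\left(s{\left(3 \right)} \right)} 6 \left(-2\right) + k 5\right)^{3} = \left(\left(-4\right) 6 \left(-2\right) + \frac{1}{7} \cdot 5\right)^{3} = \left(\left(-24\right) \left(-2\right) + \frac{5}{7}\right)^{3} = \left(48 + \frac{5}{7}\right)^{3} = \left(\frac{341}{7}\right)^{3} = \frac{39651821}{343}$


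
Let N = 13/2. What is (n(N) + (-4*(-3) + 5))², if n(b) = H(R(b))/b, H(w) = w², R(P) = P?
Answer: 2209/4 ≈ 552.25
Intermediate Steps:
N = 13/2 (N = 13*(½) = 13/2 ≈ 6.5000)
n(b) = b (n(b) = b²/b = b)
(n(N) + (-4*(-3) + 5))² = (13/2 + (-4*(-3) + 5))² = (13/2 + (12 + 5))² = (13/2 + 17)² = (47/2)² = 2209/4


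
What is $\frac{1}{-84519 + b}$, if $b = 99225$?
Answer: $\frac{1}{14706} \approx 6.7999 \cdot 10^{-5}$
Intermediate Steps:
$\frac{1}{-84519 + b} = \frac{1}{-84519 + 99225} = \frac{1}{14706}$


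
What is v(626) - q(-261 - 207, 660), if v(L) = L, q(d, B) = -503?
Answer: 1129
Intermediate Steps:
v(626) - q(-261 - 207, 660) = 626 - 1*(-503) = 626 + 503 = 1129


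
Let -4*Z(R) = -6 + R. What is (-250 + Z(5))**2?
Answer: 998001/16 ≈ 62375.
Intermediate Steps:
Z(R) = 3/2 - R/4 (Z(R) = -(-6 + R)/4 = 3/2 - R/4)
(-250 + Z(5))**2 = (-250 + (3/2 - 1/4*5))**2 = (-250 + (3/2 - 5/4))**2 = (-250 + 1/4)**2 = (-999/4)**2 = 998001/16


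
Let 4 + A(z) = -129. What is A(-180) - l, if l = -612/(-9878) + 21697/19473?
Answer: -12904680772/96177147 ≈ -134.18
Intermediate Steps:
l = 113120221/96177147 (l = -612*(-1/9878) + 21697*(1/19473) = 306/4939 + 21697/19473 = 113120221/96177147 ≈ 1.1762)
A(z) = -133 (A(z) = -4 - 129 = -133)
A(-180) - l = -133 - 1*113120221/96177147 = -133 - 113120221/96177147 = -12904680772/96177147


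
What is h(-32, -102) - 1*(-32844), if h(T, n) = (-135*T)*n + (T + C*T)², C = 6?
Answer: -357620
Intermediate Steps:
h(T, n) = 49*T² - 135*T*n (h(T, n) = (-135*T)*n + (T + 6*T)² = -135*T*n + (7*T)² = -135*T*n + 49*T² = 49*T² - 135*T*n)
h(-32, -102) - 1*(-32844) = -32*(-135*(-102) + 49*(-32)) - 1*(-32844) = -32*(13770 - 1568) + 32844 = -32*12202 + 32844 = -390464 + 32844 = -357620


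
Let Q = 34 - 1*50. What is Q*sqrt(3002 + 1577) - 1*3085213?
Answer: -3085213 - 16*sqrt(4579) ≈ -3.0863e+6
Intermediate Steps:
Q = -16 (Q = 34 - 50 = -16)
Q*sqrt(3002 + 1577) - 1*3085213 = -16*sqrt(3002 + 1577) - 1*3085213 = -16*sqrt(4579) - 3085213 = -3085213 - 16*sqrt(4579)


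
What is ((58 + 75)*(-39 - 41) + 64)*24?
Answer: -253824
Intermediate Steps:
((58 + 75)*(-39 - 41) + 64)*24 = (133*(-80) + 64)*24 = (-10640 + 64)*24 = -10576*24 = -253824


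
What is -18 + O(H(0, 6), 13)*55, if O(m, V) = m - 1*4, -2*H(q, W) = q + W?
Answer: -403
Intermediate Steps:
H(q, W) = -W/2 - q/2 (H(q, W) = -(q + W)/2 = -(W + q)/2 = -W/2 - q/2)
O(m, V) = -4 + m (O(m, V) = m - 4 = -4 + m)
-18 + O(H(0, 6), 13)*55 = -18 + (-4 + (-1/2*6 - 1/2*0))*55 = -18 + (-4 + (-3 + 0))*55 = -18 + (-4 - 3)*55 = -18 - 7*55 = -18 - 385 = -403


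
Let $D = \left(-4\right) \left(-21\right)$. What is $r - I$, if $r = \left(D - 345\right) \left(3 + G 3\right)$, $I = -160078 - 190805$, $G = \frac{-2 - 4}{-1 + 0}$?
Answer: $345402$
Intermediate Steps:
$G = 6$ ($G = - \frac{6}{-1} = \left(-6\right) \left(-1\right) = 6$)
$D = 84$
$I = -350883$ ($I = -160078 - 190805 = -350883$)
$r = -5481$ ($r = \left(84 - 345\right) \left(3 + 6 \cdot 3\right) = - 261 \left(3 + 18\right) = \left(-261\right) 21 = -5481$)
$r - I = -5481 - -350883 = -5481 + 350883 = 345402$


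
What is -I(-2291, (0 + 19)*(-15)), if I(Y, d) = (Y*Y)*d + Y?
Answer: 1495876376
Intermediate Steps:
I(Y, d) = Y + d*Y² (I(Y, d) = Y²*d + Y = d*Y² + Y = Y + d*Y²)
-I(-2291, (0 + 19)*(-15)) = -(-2291)*(1 - 2291*(0 + 19)*(-15)) = -(-2291)*(1 - 43529*(-15)) = -(-2291)*(1 - 2291*(-285)) = -(-2291)*(1 + 652935) = -(-2291)*652936 = -1*(-1495876376) = 1495876376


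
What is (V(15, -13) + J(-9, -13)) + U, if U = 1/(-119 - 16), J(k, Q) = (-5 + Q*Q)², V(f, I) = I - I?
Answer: 3630959/135 ≈ 26896.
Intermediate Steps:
V(f, I) = 0
J(k, Q) = (-5 + Q²)²
U = -1/135 (U = 1/(-135) = -1/135 ≈ -0.0074074)
(V(15, -13) + J(-9, -13)) + U = (0 + (-5 + (-13)²)²) - 1/135 = (0 + (-5 + 169)²) - 1/135 = (0 + 164²) - 1/135 = (0 + 26896) - 1/135 = 26896 - 1/135 = 3630959/135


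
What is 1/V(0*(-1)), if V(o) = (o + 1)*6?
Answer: ⅙ ≈ 0.16667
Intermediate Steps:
V(o) = 6 + 6*o (V(o) = (1 + o)*6 = 6 + 6*o)
1/V(0*(-1)) = 1/(6 + 6*(0*(-1))) = 1/(6 + 6*0) = 1/(6 + 0) = 1/6 = ⅙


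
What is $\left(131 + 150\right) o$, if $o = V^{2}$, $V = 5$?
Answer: $7025$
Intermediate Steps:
$o = 25$ ($o = 5^{2} = 25$)
$\left(131 + 150\right) o = \left(131 + 150\right) 25 = 281 \cdot 25 = 7025$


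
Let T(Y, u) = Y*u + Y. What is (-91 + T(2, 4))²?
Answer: 6561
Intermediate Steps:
T(Y, u) = Y + Y*u
(-91 + T(2, 4))² = (-91 + 2*(1 + 4))² = (-91 + 2*5)² = (-91 + 10)² = (-81)² = 6561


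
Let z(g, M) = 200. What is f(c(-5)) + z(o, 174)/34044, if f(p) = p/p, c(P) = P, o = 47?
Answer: 8561/8511 ≈ 1.0059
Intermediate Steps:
f(p) = 1
f(c(-5)) + z(o, 174)/34044 = 1 + 200/34044 = 1 + 200*(1/34044) = 1 + 50/8511 = 8561/8511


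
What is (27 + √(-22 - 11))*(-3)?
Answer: -81 - 3*I*√33 ≈ -81.0 - 17.234*I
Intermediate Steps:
(27 + √(-22 - 11))*(-3) = (27 + √(-33))*(-3) = (27 + I*√33)*(-3) = -81 - 3*I*√33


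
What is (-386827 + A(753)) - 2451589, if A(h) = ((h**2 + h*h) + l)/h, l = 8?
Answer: -2136193222/753 ≈ -2.8369e+6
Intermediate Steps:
A(h) = (8 + 2*h**2)/h (A(h) = ((h**2 + h*h) + 8)/h = ((h**2 + h**2) + 8)/h = (2*h**2 + 8)/h = (8 + 2*h**2)/h)
(-386827 + A(753)) - 2451589 = (-386827 + (2*753 + 8/753)) - 2451589 = (-386827 + (1506 + 8*(1/753))) - 2451589 = (-386827 + (1506 + 8/753)) - 2451589 = (-386827 + 1134026/753) - 2451589 = -290146705/753 - 2451589 = -2136193222/753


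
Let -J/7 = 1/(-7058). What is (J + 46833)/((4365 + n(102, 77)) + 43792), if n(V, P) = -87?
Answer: 330547321/339278060 ≈ 0.97427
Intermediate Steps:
J = 7/7058 (J = -7/(-7058) = -7*(-1/7058) = 7/7058 ≈ 0.00099178)
(J + 46833)/((4365 + n(102, 77)) + 43792) = (7/7058 + 46833)/((4365 - 87) + 43792) = 330547321/(7058*(4278 + 43792)) = (330547321/7058)/48070 = (330547321/7058)*(1/48070) = 330547321/339278060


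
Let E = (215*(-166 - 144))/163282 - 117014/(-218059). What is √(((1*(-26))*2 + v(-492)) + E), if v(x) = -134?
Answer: I*√58908455798765340996165/17802554819 ≈ 13.633*I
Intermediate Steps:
E = 2286323799/17802554819 (E = (215*(-310))*(1/163282) - 117014*(-1/218059) = -66650*1/163282 + 117014/218059 = -33325/81641 + 117014/218059 = 2286323799/17802554819 ≈ 0.12843)
√(((1*(-26))*2 + v(-492)) + E) = √(((1*(-26))*2 - 134) + 2286323799/17802554819) = √((-26*2 - 134) + 2286323799/17802554819) = √((-52 - 134) + 2286323799/17802554819) = √(-186 + 2286323799/17802554819) = √(-3308988872535/17802554819) = I*√58908455798765340996165/17802554819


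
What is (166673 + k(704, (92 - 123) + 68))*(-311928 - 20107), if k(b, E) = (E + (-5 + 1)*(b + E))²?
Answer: -2899994354070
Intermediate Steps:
k(b, E) = (-4*b - 3*E)² (k(b, E) = (E - 4*(E + b))² = (E + (-4*E - 4*b))² = (-4*b - 3*E)²)
(166673 + k(704, (92 - 123) + 68))*(-311928 - 20107) = (166673 + (3*((92 - 123) + 68) + 4*704)²)*(-311928 - 20107) = (166673 + (3*(-31 + 68) + 2816)²)*(-332035) = (166673 + (3*37 + 2816)²)*(-332035) = (166673 + (111 + 2816)²)*(-332035) = (166673 + 2927²)*(-332035) = (166673 + 8567329)*(-332035) = 8734002*(-332035) = -2899994354070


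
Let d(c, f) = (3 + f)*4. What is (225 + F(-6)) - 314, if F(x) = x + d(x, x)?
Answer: -107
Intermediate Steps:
d(c, f) = 12 + 4*f
F(x) = 12 + 5*x (F(x) = x + (12 + 4*x) = 12 + 5*x)
(225 + F(-6)) - 314 = (225 + (12 + 5*(-6))) - 314 = (225 + (12 - 30)) - 314 = (225 - 18) - 314 = 207 - 314 = -107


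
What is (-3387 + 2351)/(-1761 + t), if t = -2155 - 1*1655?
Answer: 1036/5571 ≈ 0.18596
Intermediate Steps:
t = -3810 (t = -2155 - 1655 = -3810)
(-3387 + 2351)/(-1761 + t) = (-3387 + 2351)/(-1761 - 3810) = -1036/(-5571) = -1036*(-1/5571) = 1036/5571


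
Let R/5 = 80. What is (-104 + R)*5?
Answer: 1480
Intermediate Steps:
R = 400 (R = 5*80 = 400)
(-104 + R)*5 = (-104 + 400)*5 = 296*5 = 1480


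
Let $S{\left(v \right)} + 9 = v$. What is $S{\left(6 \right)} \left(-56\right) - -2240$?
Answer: $2408$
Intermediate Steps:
$S{\left(v \right)} = -9 + v$
$S{\left(6 \right)} \left(-56\right) - -2240 = \left(-9 + 6\right) \left(-56\right) - -2240 = \left(-3\right) \left(-56\right) + 2240 = 168 + 2240 = 2408$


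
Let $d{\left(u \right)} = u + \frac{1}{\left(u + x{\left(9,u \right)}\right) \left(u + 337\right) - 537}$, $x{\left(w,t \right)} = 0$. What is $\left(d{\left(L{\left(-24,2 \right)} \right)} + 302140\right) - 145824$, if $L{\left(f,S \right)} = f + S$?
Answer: $\frac{1167047297}{7467} \approx 1.5629 \cdot 10^{5}$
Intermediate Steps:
$L{\left(f,S \right)} = S + f$
$d{\left(u \right)} = u + \frac{1}{-537 + u \left(337 + u\right)}$ ($d{\left(u \right)} = u + \frac{1}{\left(u + 0\right) \left(u + 337\right) - 537} = u + \frac{1}{u \left(337 + u\right) - 537} = u + \frac{1}{-537 + u \left(337 + u\right)}$)
$\left(d{\left(L{\left(-24,2 \right)} \right)} + 302140\right) - 145824 = \left(\frac{1 + \left(2 - 24\right)^{3} - 537 \left(2 - 24\right) + 337 \left(2 - 24\right)^{2}}{-537 + \left(2 - 24\right)^{2} + 337 \left(2 - 24\right)} + 302140\right) - 145824 = \left(\frac{1 + \left(-22\right)^{3} - -11814 + 337 \left(-22\right)^{2}}{-537 + \left(-22\right)^{2} + 337 \left(-22\right)} + 302140\right) - 145824 = \left(\frac{1 - 10648 + 11814 + 337 \cdot 484}{-537 + 484 - 7414} + 302140\right) - 145824 = \left(\frac{1 - 10648 + 11814 + 163108}{-7467} + 302140\right) - 145824 = \left(\left(- \frac{1}{7467}\right) 164275 + 302140\right) - 145824 = \left(- \frac{164275}{7467} + 302140\right) - 145824 = \frac{2255915105}{7467} - 145824 = \frac{1167047297}{7467}$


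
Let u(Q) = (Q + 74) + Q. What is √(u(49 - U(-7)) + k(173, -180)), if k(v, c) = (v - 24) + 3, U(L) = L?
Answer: 13*√2 ≈ 18.385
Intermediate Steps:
k(v, c) = -21 + v (k(v, c) = (-24 + v) + 3 = -21 + v)
u(Q) = 74 + 2*Q (u(Q) = (74 + Q) + Q = 74 + 2*Q)
√(u(49 - U(-7)) + k(173, -180)) = √((74 + 2*(49 - 1*(-7))) + (-21 + 173)) = √((74 + 2*(49 + 7)) + 152) = √((74 + 2*56) + 152) = √((74 + 112) + 152) = √(186 + 152) = √338 = 13*√2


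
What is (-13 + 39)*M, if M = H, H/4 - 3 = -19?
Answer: -1664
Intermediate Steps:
H = -64 (H = 12 + 4*(-19) = 12 - 76 = -64)
M = -64
(-13 + 39)*M = (-13 + 39)*(-64) = 26*(-64) = -1664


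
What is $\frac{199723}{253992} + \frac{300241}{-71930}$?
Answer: $- \frac{30946368341}{9134822280} \approx -3.3877$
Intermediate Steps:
$\frac{199723}{253992} + \frac{300241}{-71930} = 199723 \cdot \frac{1}{253992} + 300241 \left(- \frac{1}{71930}\right) = \frac{199723}{253992} - \frac{300241}{71930} = - \frac{30946368341}{9134822280}$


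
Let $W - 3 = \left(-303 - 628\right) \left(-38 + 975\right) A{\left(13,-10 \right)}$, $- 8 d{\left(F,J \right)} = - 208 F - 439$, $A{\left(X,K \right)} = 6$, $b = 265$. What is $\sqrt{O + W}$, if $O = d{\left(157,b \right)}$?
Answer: $\frac{i \sqrt{83679074}}{4} \approx 2286.9 i$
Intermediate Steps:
$d{\left(F,J \right)} = \frac{439}{8} + 26 F$ ($d{\left(F,J \right)} = - \frac{- 208 F - 439}{8} = - \frac{-439 - 208 F}{8} = \frac{439}{8} + 26 F$)
$O = \frac{33095}{8}$ ($O = \frac{439}{8} + 26 \cdot 157 = \frac{439}{8} + 4082 = \frac{33095}{8} \approx 4136.9$)
$W = -5234079$ ($W = 3 + \left(-303 - 628\right) \left(-38 + 975\right) 6 = 3 + \left(-931\right) 937 \cdot 6 = 3 - 5234082 = -5234079$)
$\sqrt{O + W} = \sqrt{\frac{33095}{8} - 5234079} = \sqrt{- \frac{41839537}{8}} = \frac{i \sqrt{83679074}}{4}$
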